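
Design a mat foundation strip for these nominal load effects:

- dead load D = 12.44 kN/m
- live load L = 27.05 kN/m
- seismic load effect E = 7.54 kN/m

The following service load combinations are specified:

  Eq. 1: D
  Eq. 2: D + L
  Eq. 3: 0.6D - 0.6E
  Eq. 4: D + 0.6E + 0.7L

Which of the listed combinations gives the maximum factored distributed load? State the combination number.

Eq. 1: 1.0(12.44) = 12.44
Eq. 2: 1.0(12.44) + 1.0(27.05) = 12.44 + 27.05 = 39.49
Eq. 3: 0.6(12.44) - 0.6(7.54) = 7.46 - 4.52 = 2.94
Eq. 4: 1.0(12.44) + 0.6(7.54) + 0.7(27.05) = 12.44 + 4.52 + 18.94 = 35.90
The largest value is 39.49 kN/m from combination 2.

Combination 2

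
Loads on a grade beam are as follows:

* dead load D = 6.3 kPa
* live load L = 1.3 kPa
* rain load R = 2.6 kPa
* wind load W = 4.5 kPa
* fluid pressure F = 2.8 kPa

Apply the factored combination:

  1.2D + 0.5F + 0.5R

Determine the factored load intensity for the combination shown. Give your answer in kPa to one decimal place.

1.2(6.3) + 0.5(2.8) + 0.5(2.6) = 10.3
q_u = 10.3 kPa.

10.3 kPa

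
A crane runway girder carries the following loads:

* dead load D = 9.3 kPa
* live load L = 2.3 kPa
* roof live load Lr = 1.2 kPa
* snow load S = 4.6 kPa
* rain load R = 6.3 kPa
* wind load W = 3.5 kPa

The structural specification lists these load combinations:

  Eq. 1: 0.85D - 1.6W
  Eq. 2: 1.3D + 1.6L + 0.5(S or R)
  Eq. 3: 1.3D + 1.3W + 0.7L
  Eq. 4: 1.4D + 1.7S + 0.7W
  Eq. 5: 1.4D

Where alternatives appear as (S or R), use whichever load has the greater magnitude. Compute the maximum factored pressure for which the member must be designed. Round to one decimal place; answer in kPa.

(S or R) → R = 6.3 kPa.
Eq. 1: 0.85(9.3) - 1.6(3.5) = 2.3
Eq. 2: 1.3(9.3) + 1.6(2.3) + 0.5(6.3) = 18.9
Eq. 3: 1.3(9.3) + 1.3(3.5) + 0.7(2.3) = 18.3
Eq. 4: 1.4(9.3) + 1.7(4.6) + 0.7(3.5) = 23.3
Eq. 5: 1.4(9.3) = 13.0
Combination 4 governs: p_u = 23.3 kPa.

23.3 kPa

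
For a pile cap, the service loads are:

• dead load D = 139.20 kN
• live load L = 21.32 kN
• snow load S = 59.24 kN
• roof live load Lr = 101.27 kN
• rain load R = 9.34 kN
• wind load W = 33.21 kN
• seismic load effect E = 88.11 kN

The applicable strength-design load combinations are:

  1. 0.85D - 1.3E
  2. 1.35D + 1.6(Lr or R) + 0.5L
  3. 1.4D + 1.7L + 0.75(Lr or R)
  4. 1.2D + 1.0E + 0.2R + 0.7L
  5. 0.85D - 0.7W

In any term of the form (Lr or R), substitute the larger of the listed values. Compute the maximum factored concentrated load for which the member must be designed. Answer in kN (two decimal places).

360.61 kN

(Lr or R) → Lr = 101.27 kN.
1. 0.85(139.20) - 1.3(88.11) = 118.32 - 114.54 = 3.78
2. 1.35(139.20) + 1.6(101.27) + 0.5(21.32) = 187.92 + 162.03 + 10.66 = 360.61
3. 1.4(139.20) + 1.7(21.32) + 0.75(101.27) = 307.08
4. 1.2(139.20) + 1.0(88.11) + 0.2(9.34) + 0.7(21.32) = 167.04 + 88.11 + 1.87 + 14.92 = 271.94
5. 0.85(139.20) - 0.7(33.21) = 118.32 - 23.25 = 95.07
Combination 2 governs: P_u = 360.61 kN.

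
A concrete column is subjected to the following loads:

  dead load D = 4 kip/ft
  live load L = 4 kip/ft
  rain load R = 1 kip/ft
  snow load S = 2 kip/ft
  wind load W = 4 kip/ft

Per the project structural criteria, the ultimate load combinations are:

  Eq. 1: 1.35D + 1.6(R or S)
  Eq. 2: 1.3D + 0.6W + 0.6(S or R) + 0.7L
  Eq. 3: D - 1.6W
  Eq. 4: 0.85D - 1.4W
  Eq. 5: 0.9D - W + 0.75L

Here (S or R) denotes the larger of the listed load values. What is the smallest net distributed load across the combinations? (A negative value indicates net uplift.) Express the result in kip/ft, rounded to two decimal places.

(R or S) → S = 2 kip/ft; (S or R) → S = 2 kip/ft.
Eq. 1: 1.35(4) + 1.6(2) = 8.60
Eq. 2: 1.3(4) + 0.6(4) + 0.6(2) + 0.7(4) = 11.60
Eq. 3: 1.0(4) - 1.6(4) = -2.40
Eq. 4: 0.85(4) - 1.4(4) = -2.20
Eq. 5: 0.9(4) - 1.0(4) + 0.75(4) = 2.60
Combination 3 gives the minimum: -2.40 kip/ft.

-2.40 kip/ft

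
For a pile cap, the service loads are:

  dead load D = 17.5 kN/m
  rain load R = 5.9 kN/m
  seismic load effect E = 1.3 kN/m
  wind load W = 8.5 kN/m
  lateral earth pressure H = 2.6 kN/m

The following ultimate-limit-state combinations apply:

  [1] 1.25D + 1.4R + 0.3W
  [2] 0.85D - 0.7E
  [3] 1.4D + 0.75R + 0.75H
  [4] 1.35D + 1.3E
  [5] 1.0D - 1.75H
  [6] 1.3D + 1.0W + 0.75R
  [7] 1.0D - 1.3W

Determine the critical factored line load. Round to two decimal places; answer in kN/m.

[1] 1.25(17.5) + 1.4(5.9) + 0.3(8.5) = 21.88 + 8.26 + 2.55 = 32.69
[2] 0.85(17.5) - 0.7(1.3) = 14.88 - 0.91 = 13.97
[3] 1.4(17.5) + 0.75(5.9) + 0.75(2.6) = 24.50 + 4.43 + 1.95 = 30.88
[4] 1.35(17.5) + 1.3(1.3) = 23.63 + 1.69 = 25.32
[5] 1.0(17.5) - 1.75(2.6) = 17.50 - 4.55 = 12.95
[6] 1.3(17.5) + 1.0(8.5) + 0.75(5.9) = 22.75 + 8.50 + 4.43 = 35.68
[7] 1.0(17.5) - 1.3(8.5) = 17.50 - 11.05 = 6.45
Combination 6 governs: w_u = 35.68 kN/m.

35.68 kN/m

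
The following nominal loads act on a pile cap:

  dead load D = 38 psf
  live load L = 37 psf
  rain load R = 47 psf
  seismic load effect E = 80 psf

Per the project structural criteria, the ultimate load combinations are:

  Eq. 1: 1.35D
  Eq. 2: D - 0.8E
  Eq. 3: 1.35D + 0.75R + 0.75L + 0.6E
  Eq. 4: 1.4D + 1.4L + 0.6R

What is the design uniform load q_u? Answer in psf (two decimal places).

Eq. 1: 1.35(38) = 51.30
Eq. 2: 1.0(38) - 0.8(80) = -26.00
Eq. 3: 1.35(38) + 0.75(47) + 0.75(37) + 0.6(80) = 162.30
Eq. 4: 1.4(38) + 1.4(37) + 0.6(47) = 133.20
Combination 3 governs: q_u = 162.30 psf.

162.30 psf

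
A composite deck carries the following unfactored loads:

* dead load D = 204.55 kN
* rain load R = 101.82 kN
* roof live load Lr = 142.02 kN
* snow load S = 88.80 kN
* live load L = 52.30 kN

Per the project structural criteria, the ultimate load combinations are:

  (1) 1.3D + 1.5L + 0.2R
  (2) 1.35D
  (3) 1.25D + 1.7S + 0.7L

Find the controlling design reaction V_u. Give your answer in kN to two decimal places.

(1) 1.3(204.55) + 1.5(52.30) + 0.2(101.82) = 265.92 + 78.45 + 20.36 = 364.73
(2) 1.35(204.55) = 276.14
(3) 1.25(204.55) + 1.7(88.80) + 0.7(52.30) = 255.69 + 150.96 + 36.61 = 443.26
Combination 3 governs: V_u = 443.26 kN.

443.26 kN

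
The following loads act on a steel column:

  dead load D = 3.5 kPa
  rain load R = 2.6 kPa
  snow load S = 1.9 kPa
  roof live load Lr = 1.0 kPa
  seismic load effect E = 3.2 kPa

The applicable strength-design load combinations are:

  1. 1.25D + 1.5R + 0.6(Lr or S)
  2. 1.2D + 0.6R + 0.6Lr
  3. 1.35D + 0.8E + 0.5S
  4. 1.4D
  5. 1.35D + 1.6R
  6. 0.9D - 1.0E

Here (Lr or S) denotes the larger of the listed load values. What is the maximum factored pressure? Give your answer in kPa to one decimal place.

(Lr or S) → S = 1.9 kPa.
1. 1.25(3.5) + 1.5(2.6) + 0.6(1.9) = 4.4 + 3.9 + 1.1 = 9.4
2. 1.2(3.5) + 0.6(2.6) + 0.6(1.0) = 4.2 + 1.6 + 0.6 = 6.4
3. 1.35(3.5) + 0.8(3.2) + 0.5(1.9) = 8.2
4. 1.4(3.5) = 4.9
5. 1.35(3.5) + 1.6(2.6) = 4.7 + 4.2 = 8.9
6. 0.9(3.5) - 1.0(3.2) = -0.1
The controlling combination is 1, giving 9.4 kPa.

9.4 kPa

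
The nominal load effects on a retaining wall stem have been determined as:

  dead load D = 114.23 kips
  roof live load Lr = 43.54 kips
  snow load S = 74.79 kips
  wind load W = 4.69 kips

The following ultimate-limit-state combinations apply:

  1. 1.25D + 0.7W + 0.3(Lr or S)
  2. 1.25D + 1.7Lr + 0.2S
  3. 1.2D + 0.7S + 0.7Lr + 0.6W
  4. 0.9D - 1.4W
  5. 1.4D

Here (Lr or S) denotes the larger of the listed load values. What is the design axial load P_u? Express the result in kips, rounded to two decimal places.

231.76 kips

(Lr or S) → S = 74.79 kips.
1. 1.25(114.23) + 0.7(4.69) + 0.3(74.79) = 168.51
2. 1.25(114.23) + 1.7(43.54) + 0.2(74.79) = 231.76
3. 1.2(114.23) + 0.7(74.79) + 0.7(43.54) + 0.6(4.69) = 222.72
4. 0.9(114.23) - 1.4(4.69) = 96.24
5. 1.4(114.23) = 159.92
Combination 2 governs: P_u = 231.76 kips.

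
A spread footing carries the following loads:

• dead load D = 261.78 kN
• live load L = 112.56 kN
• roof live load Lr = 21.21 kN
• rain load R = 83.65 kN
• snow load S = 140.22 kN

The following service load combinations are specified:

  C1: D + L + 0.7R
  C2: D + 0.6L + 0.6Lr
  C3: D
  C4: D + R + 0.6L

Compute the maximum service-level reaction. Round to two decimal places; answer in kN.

432.90 kN

C1: 1.0(261.78) + 1.0(112.56) + 0.7(83.65) = 261.78 + 112.56 + 58.56 = 432.90
C2: 1.0(261.78) + 0.6(112.56) + 0.6(21.21) = 342.04
C3: 1.0(261.78) = 261.78
C4: 1.0(261.78) + 1.0(83.65) + 0.6(112.56) = 261.78 + 83.65 + 67.54 = 412.97
The controlling combination is 1, giving 432.90 kN.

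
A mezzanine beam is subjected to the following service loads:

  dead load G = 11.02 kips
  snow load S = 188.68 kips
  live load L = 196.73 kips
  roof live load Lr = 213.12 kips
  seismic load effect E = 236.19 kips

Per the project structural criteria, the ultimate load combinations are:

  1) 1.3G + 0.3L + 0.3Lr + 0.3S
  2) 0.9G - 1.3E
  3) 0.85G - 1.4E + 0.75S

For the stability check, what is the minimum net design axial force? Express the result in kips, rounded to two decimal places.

1) 1.3(11.02) + 0.3(196.73) + 0.3(213.12) + 0.3(188.68) = 14.33 + 59.02 + 63.94 + 56.60 = 193.89
2) 0.9(11.02) - 1.3(236.19) = 9.92 - 307.05 = -297.13
3) 0.85(11.02) - 1.4(236.19) + 0.75(188.68) = 9.37 - 330.67 + 141.51 = -179.79
Combination 2 gives the minimum: -297.13 kips.

-297.13 kips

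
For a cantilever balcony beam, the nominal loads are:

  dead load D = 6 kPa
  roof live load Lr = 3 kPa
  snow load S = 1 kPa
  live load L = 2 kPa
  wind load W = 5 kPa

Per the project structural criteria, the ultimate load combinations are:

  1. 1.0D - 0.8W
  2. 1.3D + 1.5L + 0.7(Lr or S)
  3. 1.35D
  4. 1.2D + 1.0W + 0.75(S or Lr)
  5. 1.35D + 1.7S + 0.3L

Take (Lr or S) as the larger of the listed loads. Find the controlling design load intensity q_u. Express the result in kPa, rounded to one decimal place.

(Lr or S) → Lr = 3 kPa; (S or Lr) → Lr = 3 kPa.
1. 1.0(6) - 0.8(5) = 2.0
2. 1.3(6) + 1.5(2) + 0.7(3) = 12.9
3. 1.35(6) = 8.1
4. 1.2(6) + 1.0(5) + 0.75(3) = 14.5
5. 1.35(6) + 1.7(1) + 0.3(2) = 10.4
Maximum is from combination 4.

14.5 kPa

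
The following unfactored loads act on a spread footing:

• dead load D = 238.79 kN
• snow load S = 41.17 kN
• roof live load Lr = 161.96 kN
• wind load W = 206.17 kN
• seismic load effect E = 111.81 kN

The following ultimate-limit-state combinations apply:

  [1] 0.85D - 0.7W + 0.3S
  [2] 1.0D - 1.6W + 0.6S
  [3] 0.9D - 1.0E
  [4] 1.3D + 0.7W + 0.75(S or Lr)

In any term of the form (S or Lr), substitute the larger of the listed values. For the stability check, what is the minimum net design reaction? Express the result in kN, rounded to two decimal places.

-66.38 kN

(S or Lr) → Lr = 161.96 kN.
[1] 0.85(238.79) - 0.7(206.17) + 0.3(41.17) = 71.00
[2] 1.0(238.79) - 1.6(206.17) + 0.6(41.17) = -66.38
[3] 0.9(238.79) - 1.0(111.81) = 103.10
[4] 1.3(238.79) + 0.7(206.17) + 0.75(161.96) = 576.22
Combination 2 gives the minimum: -66.38 kN.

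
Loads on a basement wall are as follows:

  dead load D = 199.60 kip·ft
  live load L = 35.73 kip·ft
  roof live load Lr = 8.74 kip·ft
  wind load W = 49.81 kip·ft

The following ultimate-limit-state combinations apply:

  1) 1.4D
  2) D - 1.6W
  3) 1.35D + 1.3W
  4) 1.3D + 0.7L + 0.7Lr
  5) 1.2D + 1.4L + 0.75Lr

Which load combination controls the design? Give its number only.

Combination 3

1) 1.4(199.60) = 279.44
2) 1.0(199.60) - 1.6(49.81) = 199.60 - 79.70 = 119.90
3) 1.35(199.60) + 1.3(49.81) = 269.46 + 64.75 = 334.21
4) 1.3(199.60) + 0.7(35.73) + 0.7(8.74) = 259.48 + 25.01 + 6.12 = 290.61
5) 1.2(199.60) + 1.4(35.73) + 0.75(8.74) = 239.52 + 50.02 + 6.56 = 296.10
The largest value is 334.21 kip·ft from combination 3.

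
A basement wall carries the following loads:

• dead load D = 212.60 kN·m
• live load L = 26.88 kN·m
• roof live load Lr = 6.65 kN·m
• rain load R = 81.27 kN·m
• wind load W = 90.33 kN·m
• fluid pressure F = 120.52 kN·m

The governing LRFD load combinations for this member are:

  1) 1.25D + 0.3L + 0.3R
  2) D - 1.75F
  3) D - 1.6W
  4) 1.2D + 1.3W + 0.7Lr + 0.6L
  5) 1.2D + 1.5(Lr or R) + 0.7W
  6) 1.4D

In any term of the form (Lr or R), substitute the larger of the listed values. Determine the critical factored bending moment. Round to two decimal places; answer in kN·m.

(Lr or R) → R = 81.27 kN·m.
1) 1.25(212.60) + 0.3(26.88) + 0.3(81.27) = 298.20
2) 1.0(212.60) - 1.75(120.52) = 212.60 - 210.91 = 1.69
3) 1.0(212.60) - 1.6(90.33) = 212.60 - 144.53 = 68.07
4) 1.2(212.60) + 1.3(90.33) + 0.7(6.65) + 0.6(26.88) = 393.33
5) 1.2(212.60) + 1.5(81.27) + 0.7(90.33) = 255.12 + 121.91 + 63.23 = 440.26
6) 1.4(212.60) = 297.64
Combination 5 governs: M_u = 440.26 kN·m.

440.26 kN·m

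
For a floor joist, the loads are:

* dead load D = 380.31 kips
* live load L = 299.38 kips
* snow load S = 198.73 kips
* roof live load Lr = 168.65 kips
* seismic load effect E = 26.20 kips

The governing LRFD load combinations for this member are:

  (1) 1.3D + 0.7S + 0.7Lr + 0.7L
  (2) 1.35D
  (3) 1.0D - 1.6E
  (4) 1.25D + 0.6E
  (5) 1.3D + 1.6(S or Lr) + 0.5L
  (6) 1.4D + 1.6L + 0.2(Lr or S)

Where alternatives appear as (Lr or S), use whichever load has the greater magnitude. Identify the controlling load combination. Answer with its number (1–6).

Combination 6

(S or Lr) → S = 198.73 kips; (Lr or S) → S = 198.73 kips.
(1) 1.3(380.31) + 0.7(198.73) + 0.7(168.65) + 0.7(299.38) = 494.40 + 139.11 + 118.06 + 209.57 = 961.14
(2) 1.35(380.31) = 513.42
(3) 1.0(380.31) - 1.6(26.20) = 380.31 - 41.92 = 338.39
(4) 1.25(380.31) + 0.6(26.20) = 475.39 + 15.72 = 491.11
(5) 1.3(380.31) + 1.6(198.73) + 0.5(299.38) = 494.40 + 317.97 + 149.69 = 962.06
(6) 1.4(380.31) + 1.6(299.38) + 0.2(198.73) = 532.43 + 479.01 + 39.75 = 1051.19
The largest value is 1051.19 kips from combination 6.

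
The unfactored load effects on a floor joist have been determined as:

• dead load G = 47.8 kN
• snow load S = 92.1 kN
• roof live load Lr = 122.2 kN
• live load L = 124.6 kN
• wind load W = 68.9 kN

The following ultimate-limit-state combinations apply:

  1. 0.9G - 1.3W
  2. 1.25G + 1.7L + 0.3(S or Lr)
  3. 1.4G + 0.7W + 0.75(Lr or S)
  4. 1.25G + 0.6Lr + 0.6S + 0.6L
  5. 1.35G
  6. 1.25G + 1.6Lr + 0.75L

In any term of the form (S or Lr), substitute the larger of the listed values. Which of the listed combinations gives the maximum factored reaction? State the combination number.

(S or Lr) → Lr = 122.2 kN; (Lr or S) → Lr = 122.2 kN.
1. 0.9(47.8) - 1.3(68.9) = 43.0 - 89.6 = -46.6
2. 1.25(47.8) + 1.7(124.6) + 0.3(122.2) = 308.2
3. 1.4(47.8) + 0.7(68.9) + 0.75(122.2) = 66.9 + 48.2 + 91.7 = 206.8
4. 1.25(47.8) + 0.6(122.2) + 0.6(92.1) + 0.6(124.6) = 263.1
5. 1.35(47.8) = 64.5
6. 1.25(47.8) + 1.6(122.2) + 0.75(124.6) = 348.7
The largest value is 348.7 kN from combination 6.

Combination 6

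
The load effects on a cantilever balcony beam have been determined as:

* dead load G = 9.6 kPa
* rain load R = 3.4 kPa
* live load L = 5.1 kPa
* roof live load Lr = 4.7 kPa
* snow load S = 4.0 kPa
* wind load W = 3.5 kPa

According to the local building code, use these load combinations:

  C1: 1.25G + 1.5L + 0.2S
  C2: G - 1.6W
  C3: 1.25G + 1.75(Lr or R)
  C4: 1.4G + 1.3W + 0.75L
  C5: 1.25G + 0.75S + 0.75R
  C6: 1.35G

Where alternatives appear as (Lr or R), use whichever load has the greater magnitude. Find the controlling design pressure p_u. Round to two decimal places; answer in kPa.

(Lr or R) → Lr = 4.7 kPa.
C1: 1.25(9.6) + 1.5(5.1) + 0.2(4.0) = 12.00 + 7.65 + 0.80 = 20.45
C2: 1.0(9.6) - 1.6(3.5) = 9.60 - 5.60 = 4.00
C3: 1.25(9.6) + 1.75(4.7) = 12.00 + 8.23 = 20.23
C4: 1.4(9.6) + 1.3(3.5) + 0.75(5.1) = 13.44 + 4.55 + 3.83 = 21.82
C5: 1.25(9.6) + 0.75(4.0) + 0.75(3.4) = 12.00 + 3.00 + 2.55 = 17.55
C6: 1.35(9.6) = 12.96
Combination 4 governs: p_u = 21.82 kPa.

21.82 kPa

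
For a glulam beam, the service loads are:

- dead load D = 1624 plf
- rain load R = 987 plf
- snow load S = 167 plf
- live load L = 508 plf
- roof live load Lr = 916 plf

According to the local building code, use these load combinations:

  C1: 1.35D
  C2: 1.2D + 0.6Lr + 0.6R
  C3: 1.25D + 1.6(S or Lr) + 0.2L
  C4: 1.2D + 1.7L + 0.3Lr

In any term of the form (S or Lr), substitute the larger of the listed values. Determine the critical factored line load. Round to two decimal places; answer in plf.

(S or Lr) → Lr = 916 plf.
C1: 1.35(1624) = 2192.40
C2: 1.2(1624) + 0.6(916) + 0.6(987) = 3090.60
C3: 1.25(1624) + 1.6(916) + 0.2(508) = 3597.20
C4: 1.2(1624) + 1.7(508) + 0.3(916) = 3087.20
Combination 3 governs: w_u = 3597.20 plf.

3597.20 plf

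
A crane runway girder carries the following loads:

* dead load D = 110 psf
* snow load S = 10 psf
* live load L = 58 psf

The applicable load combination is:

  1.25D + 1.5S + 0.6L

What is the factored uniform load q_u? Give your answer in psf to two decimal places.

1.25(110) + 1.5(10) + 0.6(58) = 137.50 + 15.00 + 34.80 = 187.30
q_u = 187.30 psf.

187.30 psf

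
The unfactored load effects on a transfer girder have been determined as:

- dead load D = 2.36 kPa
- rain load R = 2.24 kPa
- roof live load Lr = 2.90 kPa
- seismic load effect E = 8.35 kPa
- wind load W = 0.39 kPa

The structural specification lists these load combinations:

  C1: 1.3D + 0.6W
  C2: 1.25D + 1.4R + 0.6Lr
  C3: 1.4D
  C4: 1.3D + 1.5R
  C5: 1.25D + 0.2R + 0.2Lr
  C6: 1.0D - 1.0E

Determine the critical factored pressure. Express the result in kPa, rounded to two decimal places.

7.83 kPa

C1: 1.3(2.36) + 0.6(0.39) = 3.07 + 0.23 = 3.30
C2: 1.25(2.36) + 1.4(2.24) + 0.6(2.90) = 2.95 + 3.14 + 1.74 = 7.83
C3: 1.4(2.36) = 3.30
C4: 1.3(2.36) + 1.5(2.24) = 3.07 + 3.36 = 6.43
C5: 1.25(2.36) + 0.2(2.24) + 0.2(2.90) = 2.95 + 0.45 + 0.58 = 3.98
C6: 1.0(2.36) - 1.0(8.35) = 2.36 - 8.35 = -5.99
The controlling combination is 2, giving 7.83 kPa.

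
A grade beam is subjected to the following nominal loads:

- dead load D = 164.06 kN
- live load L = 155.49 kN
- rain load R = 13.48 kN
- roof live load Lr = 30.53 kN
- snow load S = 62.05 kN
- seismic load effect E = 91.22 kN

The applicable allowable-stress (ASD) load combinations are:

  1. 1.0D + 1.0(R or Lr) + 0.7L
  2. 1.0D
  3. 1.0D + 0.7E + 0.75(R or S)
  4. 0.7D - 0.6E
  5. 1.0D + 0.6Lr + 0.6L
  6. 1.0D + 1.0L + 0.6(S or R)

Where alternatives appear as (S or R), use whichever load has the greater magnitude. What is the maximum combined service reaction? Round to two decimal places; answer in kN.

(R or Lr) → Lr = 30.53 kN; (R or S) → S = 62.05 kN; (S or R) → S = 62.05 kN.
1. 1.0(164.06) + 1.0(30.53) + 0.7(155.49) = 303.43
2. 1.0(164.06) = 164.06
3. 1.0(164.06) + 0.7(91.22) + 0.75(62.05) = 274.45
4. 0.7(164.06) - 0.6(91.22) = 60.11
5. 1.0(164.06) + 0.6(30.53) + 0.6(155.49) = 275.67
6. 1.0(164.06) + 1.0(155.49) + 0.6(62.05) = 356.78
Combination 6 governs: V = 356.78 kN.

356.78 kN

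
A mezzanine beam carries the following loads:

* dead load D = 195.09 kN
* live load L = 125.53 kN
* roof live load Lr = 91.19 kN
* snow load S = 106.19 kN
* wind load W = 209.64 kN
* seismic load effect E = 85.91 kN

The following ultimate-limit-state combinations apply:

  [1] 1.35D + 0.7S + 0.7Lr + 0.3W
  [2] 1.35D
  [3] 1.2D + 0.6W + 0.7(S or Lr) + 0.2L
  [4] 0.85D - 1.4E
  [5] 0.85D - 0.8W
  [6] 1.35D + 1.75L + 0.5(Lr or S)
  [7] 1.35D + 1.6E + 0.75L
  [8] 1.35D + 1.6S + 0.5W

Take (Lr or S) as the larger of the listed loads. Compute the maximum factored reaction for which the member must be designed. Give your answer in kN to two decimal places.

(S or Lr) → S = 106.19 kN; (Lr or S) → S = 106.19 kN.
[1] 1.35(195.09) + 0.7(106.19) + 0.7(91.19) + 0.3(209.64) = 464.43
[2] 1.35(195.09) = 263.37
[3] 1.2(195.09) + 0.6(209.64) + 0.7(106.19) + 0.2(125.53) = 459.33
[4] 0.85(195.09) - 1.4(85.91) = 45.55
[5] 0.85(195.09) - 0.8(209.64) = -1.89
[6] 1.35(195.09) + 1.75(125.53) + 0.5(106.19) = 536.14
[7] 1.35(195.09) + 1.6(85.91) + 0.75(125.53) = 494.98
[8] 1.35(195.09) + 1.6(106.19) + 0.5(209.64) = 538.10
Combination 8 governs: V_u = 538.10 kN.

538.10 kN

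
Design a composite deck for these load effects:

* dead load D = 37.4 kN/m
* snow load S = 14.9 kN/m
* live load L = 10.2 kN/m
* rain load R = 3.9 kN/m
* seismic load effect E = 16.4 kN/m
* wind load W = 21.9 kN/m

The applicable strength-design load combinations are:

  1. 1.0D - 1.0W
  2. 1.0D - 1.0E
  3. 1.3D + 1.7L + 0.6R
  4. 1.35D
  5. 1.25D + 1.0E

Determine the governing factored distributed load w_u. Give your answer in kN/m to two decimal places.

1. 1.0(37.4) - 1.0(21.9) = 37.40 - 21.90 = 15.50
2. 1.0(37.4) - 1.0(16.4) = 37.40 - 16.40 = 21.00
3. 1.3(37.4) + 1.7(10.2) + 0.6(3.9) = 48.62 + 17.34 + 2.34 = 68.30
4. 1.35(37.4) = 50.49
5. 1.25(37.4) + 1.0(16.4) = 46.75 + 16.40 = 63.15
Combination 3 governs: w_u = 68.30 kN/m.

68.30 kN/m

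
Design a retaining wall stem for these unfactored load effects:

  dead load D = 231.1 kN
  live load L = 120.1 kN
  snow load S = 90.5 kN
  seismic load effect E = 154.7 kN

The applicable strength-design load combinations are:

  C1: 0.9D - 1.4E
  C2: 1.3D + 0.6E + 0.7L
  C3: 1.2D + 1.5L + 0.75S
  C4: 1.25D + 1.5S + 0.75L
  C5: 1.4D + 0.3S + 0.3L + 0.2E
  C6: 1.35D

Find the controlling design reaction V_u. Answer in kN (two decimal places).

525.35 kN

C1: 0.9(231.1) - 1.4(154.7) = -8.59
C2: 1.3(231.1) + 0.6(154.7) + 0.7(120.1) = 477.32
C3: 1.2(231.1) + 1.5(120.1) + 0.75(90.5) = 525.35
C4: 1.25(231.1) + 1.5(90.5) + 0.75(120.1) = 514.70
C5: 1.4(231.1) + 0.3(90.5) + 0.3(120.1) + 0.2(154.7) = 417.66
C6: 1.35(231.1) = 311.99
Maximum is from combination 3.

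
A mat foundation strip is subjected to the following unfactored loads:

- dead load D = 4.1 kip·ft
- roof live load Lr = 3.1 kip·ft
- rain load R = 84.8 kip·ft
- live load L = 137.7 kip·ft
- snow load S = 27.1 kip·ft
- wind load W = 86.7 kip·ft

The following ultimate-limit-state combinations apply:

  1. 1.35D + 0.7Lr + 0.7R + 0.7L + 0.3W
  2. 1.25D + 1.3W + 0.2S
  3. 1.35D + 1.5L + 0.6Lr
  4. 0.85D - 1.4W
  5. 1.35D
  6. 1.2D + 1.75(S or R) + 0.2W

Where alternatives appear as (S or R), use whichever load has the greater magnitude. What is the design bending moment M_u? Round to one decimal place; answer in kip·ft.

(S or R) → R = 84.8 kip·ft.
1. 1.35(4.1) + 0.7(3.1) + 0.7(84.8) + 0.7(137.7) + 0.3(86.7) = 189.5
2. 1.25(4.1) + 1.3(86.7) + 0.2(27.1) = 123.3
3. 1.35(4.1) + 1.5(137.7) + 0.6(3.1) = 213.9
4. 0.85(4.1) - 1.4(86.7) = -117.9
5. 1.35(4.1) = 5.5
6. 1.2(4.1) + 1.75(84.8) + 0.2(86.7) = 170.7
The controlling combination is 3, giving 213.9 kip·ft.

213.9 kip·ft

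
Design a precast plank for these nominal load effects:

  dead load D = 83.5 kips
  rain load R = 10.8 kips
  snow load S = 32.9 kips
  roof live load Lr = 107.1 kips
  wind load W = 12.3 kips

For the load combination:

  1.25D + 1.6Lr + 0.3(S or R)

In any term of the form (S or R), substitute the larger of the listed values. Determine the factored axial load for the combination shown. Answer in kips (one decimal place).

285.6 kips

(S or R) → S = 32.9 kips.
1.25(83.5) + 1.6(107.1) + 0.3(32.9) = 285.6
P_u = 285.6 kips.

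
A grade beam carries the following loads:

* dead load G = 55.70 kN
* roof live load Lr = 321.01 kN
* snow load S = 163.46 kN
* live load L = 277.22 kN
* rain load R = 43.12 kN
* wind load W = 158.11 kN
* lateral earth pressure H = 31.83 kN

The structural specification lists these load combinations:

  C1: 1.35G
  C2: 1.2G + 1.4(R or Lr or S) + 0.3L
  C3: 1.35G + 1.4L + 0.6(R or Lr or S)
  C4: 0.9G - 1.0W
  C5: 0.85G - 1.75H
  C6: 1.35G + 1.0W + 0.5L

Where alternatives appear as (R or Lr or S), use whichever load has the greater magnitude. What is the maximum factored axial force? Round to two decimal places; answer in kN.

(R or Lr or S) → Lr = 321.01 kN.
C1: 1.35(55.70) = 75.20
C2: 1.2(55.70) + 1.4(321.01) + 0.3(277.22) = 66.84 + 449.41 + 83.17 = 599.42
C3: 1.35(55.70) + 1.4(277.22) + 0.6(321.01) = 655.91
C4: 0.9(55.70) - 1.0(158.11) = 50.13 - 158.11 = -107.98
C5: 0.85(55.70) - 1.75(31.83) = -8.36
C6: 1.35(55.70) + 1.0(158.11) + 0.5(277.22) = 75.20 + 158.11 + 138.61 = 371.92
Combination 3 governs: N_u = 655.91 kN.

655.91 kN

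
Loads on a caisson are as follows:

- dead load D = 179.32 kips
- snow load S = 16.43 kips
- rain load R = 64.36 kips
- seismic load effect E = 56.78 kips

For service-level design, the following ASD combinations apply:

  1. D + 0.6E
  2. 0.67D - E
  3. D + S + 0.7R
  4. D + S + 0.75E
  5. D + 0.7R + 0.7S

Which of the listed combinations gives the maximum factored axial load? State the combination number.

Combination 3

1. 1.0(179.32) + 0.6(56.78) = 179.32 + 34.07 = 213.39
2. 0.67(179.32) - 1.0(56.78) = 120.14 - 56.78 = 63.36
3. 1.0(179.32) + 1.0(16.43) + 0.7(64.36) = 179.32 + 16.43 + 45.05 = 240.80
4. 1.0(179.32) + 1.0(16.43) + 0.75(56.78) = 179.32 + 16.43 + 42.59 = 238.34
5. 1.0(179.32) + 0.7(64.36) + 0.7(16.43) = 179.32 + 45.05 + 11.50 = 235.87
The largest value is 240.80 kips from combination 3.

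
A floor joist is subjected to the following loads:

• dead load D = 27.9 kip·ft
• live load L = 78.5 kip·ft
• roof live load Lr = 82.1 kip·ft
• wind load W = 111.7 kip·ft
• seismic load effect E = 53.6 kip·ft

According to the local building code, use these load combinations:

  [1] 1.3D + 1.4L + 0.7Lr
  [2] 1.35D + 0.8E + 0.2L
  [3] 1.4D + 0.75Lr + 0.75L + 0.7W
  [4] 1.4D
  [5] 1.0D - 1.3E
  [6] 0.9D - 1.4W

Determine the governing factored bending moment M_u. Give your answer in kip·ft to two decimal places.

[1] 1.3(27.9) + 1.4(78.5) + 0.7(82.1) = 203.64
[2] 1.35(27.9) + 0.8(53.6) + 0.2(78.5) = 96.25
[3] 1.4(27.9) + 0.75(82.1) + 0.75(78.5) + 0.7(111.7) = 237.70
[4] 1.4(27.9) = 39.06
[5] 1.0(27.9) - 1.3(53.6) = -41.78
[6] 0.9(27.9) - 1.4(111.7) = -131.27
Maximum is from combination 3.

237.70 kip·ft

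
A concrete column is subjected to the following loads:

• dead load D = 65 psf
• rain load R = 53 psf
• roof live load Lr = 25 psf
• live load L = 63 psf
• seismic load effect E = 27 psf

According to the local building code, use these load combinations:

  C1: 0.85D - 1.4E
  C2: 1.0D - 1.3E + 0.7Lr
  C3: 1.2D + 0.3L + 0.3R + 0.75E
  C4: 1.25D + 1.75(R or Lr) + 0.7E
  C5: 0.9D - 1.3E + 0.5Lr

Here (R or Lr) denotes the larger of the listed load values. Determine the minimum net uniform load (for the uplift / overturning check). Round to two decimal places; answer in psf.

17.45 psf

(R or Lr) → R = 53 psf.
C1: 0.85(65) - 1.4(27) = 55.25 - 37.80 = 17.45
C2: 1.0(65) - 1.3(27) + 0.7(25) = 65.00 - 35.10 + 17.50 = 47.40
C3: 1.2(65) + 0.3(63) + 0.3(53) + 0.75(27) = 78.00 + 18.90 + 15.90 + 20.25 = 133.05
C4: 1.25(65) + 1.75(53) + 0.7(27) = 81.25 + 92.75 + 18.90 = 192.90
C5: 0.9(65) - 1.3(27) + 0.5(25) = 58.50 - 35.10 + 12.50 = 35.90
Combination 1 gives the minimum: 17.45 psf.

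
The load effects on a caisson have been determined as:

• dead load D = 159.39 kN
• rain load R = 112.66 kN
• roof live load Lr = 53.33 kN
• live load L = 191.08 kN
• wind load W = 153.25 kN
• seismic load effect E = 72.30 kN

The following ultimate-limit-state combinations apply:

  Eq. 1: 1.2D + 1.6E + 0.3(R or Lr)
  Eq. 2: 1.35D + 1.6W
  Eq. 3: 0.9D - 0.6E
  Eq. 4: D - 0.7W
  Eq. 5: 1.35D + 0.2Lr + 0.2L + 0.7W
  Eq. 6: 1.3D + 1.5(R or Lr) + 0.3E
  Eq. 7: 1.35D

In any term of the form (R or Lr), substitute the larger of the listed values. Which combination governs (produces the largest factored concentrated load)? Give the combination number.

(R or Lr) → R = 112.66 kN.
Eq. 1: 1.2(159.39) + 1.6(72.30) + 0.3(112.66) = 191.27 + 115.68 + 33.80 = 340.75
Eq. 2: 1.35(159.39) + 1.6(153.25) = 215.18 + 245.20 = 460.38
Eq. 3: 0.9(159.39) - 0.6(72.30) = 143.45 - 43.38 = 100.07
Eq. 4: 1.0(159.39) - 0.7(153.25) = 52.12
Eq. 5: 1.35(159.39) + 0.2(53.33) + 0.2(191.08) + 0.7(153.25) = 371.33
Eq. 6: 1.3(159.39) + 1.5(112.66) + 0.3(72.30) = 207.21 + 168.99 + 21.69 = 397.89
Eq. 7: 1.35(159.39) = 215.18
The largest value is 460.38 kN from combination 2.

Combination 2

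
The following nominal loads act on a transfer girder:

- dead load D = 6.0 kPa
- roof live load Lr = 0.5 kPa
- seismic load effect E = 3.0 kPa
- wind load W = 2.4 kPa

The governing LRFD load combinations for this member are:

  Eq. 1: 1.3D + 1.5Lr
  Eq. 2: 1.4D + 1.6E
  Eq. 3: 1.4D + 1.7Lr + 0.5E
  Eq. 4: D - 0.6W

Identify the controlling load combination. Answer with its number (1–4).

Combination 2

Eq. 1: 1.3(6.0) + 1.5(0.5) = 8.6
Eq. 2: 1.4(6.0) + 1.6(3.0) = 13.2
Eq. 3: 1.4(6.0) + 1.7(0.5) + 0.5(3.0) = 10.8
Eq. 4: 1.0(6.0) - 0.6(2.4) = 4.6
The largest value is 13.2 kPa from combination 2.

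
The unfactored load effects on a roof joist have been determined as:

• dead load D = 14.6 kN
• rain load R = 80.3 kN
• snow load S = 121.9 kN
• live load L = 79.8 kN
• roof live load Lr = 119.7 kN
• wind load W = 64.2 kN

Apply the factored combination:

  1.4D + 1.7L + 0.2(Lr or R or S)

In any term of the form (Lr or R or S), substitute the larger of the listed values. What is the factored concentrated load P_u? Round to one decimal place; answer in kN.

180.5 kN

(Lr or R or S) → S = 121.9 kN.
1.4(14.6) + 1.7(79.8) + 0.2(121.9) = 20.4 + 135.7 + 24.4 = 180.5
P_u = 180.5 kN.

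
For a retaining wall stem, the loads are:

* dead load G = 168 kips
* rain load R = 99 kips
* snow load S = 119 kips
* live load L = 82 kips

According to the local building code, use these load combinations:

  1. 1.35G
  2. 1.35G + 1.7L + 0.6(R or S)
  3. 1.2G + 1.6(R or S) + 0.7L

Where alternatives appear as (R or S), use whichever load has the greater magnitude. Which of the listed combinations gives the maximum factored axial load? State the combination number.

Combination 3

(R or S) → S = 119 kips.
1. 1.35(168) = 226.8
2. 1.35(168) + 1.7(82) + 0.6(119) = 226.8 + 139.4 + 71.4 = 437.6
3. 1.2(168) + 1.6(119) + 0.7(82) = 201.6 + 190.4 + 57.4 = 449.4
The largest value is 449.4 kips from combination 3.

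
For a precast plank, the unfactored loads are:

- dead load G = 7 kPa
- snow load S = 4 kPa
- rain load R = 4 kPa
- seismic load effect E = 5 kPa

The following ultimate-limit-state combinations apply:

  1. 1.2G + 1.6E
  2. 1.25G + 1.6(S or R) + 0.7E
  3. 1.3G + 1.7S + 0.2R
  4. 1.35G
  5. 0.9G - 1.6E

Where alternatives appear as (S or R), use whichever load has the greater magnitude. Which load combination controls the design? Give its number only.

Combination 2

(S or R) → S = 4 kPa.
1. 1.2(7) + 1.6(5) = 8.40 + 8.00 = 16.40
2. 1.25(7) + 1.6(4) + 0.7(5) = 8.75 + 6.40 + 3.50 = 18.65
3. 1.3(7) + 1.7(4) + 0.2(4) = 9.10 + 6.80 + 0.80 = 16.70
4. 1.35(7) = 9.45
5. 0.9(7) - 1.6(5) = 6.30 - 8.00 = -1.70
The largest value is 18.65 kPa from combination 2.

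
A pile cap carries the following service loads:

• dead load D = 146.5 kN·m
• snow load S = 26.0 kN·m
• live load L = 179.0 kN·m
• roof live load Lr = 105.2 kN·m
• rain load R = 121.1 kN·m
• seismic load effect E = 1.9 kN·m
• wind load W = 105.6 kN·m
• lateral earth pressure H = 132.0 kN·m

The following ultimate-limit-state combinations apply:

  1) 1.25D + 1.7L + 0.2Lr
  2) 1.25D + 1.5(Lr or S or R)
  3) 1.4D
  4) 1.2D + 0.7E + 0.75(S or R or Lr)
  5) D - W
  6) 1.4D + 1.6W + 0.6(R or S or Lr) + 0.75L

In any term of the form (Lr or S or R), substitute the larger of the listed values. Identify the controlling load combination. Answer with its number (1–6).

Combination 6

(Lr or S or R) → R = 121.1 kN·m; (S or R or Lr) → R = 121.1 kN·m; (R or S or Lr) → R = 121.1 kN·m.
1) 1.25(146.5) + 1.7(179.0) + 0.2(105.2) = 508.47
2) 1.25(146.5) + 1.5(121.1) = 364.78
3) 1.4(146.5) = 205.10
4) 1.2(146.5) + 0.7(1.9) + 0.75(121.1) = 267.96
5) 1.0(146.5) - 1.0(105.6) = 40.90
6) 1.4(146.5) + 1.6(105.6) + 0.6(121.1) + 0.75(179.0) = 580.97
The largest value is 580.97 kN·m from combination 6.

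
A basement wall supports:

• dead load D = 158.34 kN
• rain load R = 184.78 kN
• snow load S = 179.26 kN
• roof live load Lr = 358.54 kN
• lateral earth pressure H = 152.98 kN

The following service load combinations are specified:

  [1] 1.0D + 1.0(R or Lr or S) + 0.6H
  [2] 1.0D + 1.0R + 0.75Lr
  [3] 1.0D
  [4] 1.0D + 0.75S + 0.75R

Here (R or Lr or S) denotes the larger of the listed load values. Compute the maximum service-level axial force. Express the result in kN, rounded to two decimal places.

612.03 kN

(R or Lr or S) → Lr = 358.54 kN.
[1] 1.0(158.34) + 1.0(358.54) + 0.6(152.98) = 158.34 + 358.54 + 91.79 = 608.67
[2] 1.0(158.34) + 1.0(184.78) + 0.75(358.54) = 158.34 + 184.78 + 268.91 = 612.03
[3] 1.0(158.34) = 158.34
[4] 1.0(158.34) + 0.75(179.26) + 0.75(184.78) = 431.37
Combination 2 governs: N = 612.03 kN.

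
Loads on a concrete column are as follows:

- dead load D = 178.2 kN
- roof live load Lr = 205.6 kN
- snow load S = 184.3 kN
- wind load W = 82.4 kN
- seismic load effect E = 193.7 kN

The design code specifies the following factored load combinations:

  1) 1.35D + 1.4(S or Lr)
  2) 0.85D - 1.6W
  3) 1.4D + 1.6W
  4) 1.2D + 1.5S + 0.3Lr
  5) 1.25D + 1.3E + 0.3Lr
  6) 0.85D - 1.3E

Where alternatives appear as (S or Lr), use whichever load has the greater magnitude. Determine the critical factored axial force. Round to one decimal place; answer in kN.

(S or Lr) → Lr = 205.6 kN.
1) 1.35(178.2) + 1.4(205.6) = 528.4
2) 0.85(178.2) - 1.6(82.4) = 19.6
3) 1.4(178.2) + 1.6(82.4) = 381.3
4) 1.2(178.2) + 1.5(184.3) + 0.3(205.6) = 552.0
5) 1.25(178.2) + 1.3(193.7) + 0.3(205.6) = 536.2
6) 0.85(178.2) - 1.3(193.7) = -100.3
Combination 4 governs: N_u = 552.0 kN.

552.0 kN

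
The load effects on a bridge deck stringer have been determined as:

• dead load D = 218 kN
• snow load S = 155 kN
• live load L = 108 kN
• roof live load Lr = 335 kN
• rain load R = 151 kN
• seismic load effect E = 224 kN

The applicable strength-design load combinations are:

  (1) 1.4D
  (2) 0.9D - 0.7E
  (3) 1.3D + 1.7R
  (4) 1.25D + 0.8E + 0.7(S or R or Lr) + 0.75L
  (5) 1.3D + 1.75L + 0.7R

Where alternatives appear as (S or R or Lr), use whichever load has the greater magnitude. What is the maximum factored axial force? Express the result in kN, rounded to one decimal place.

767.2 kN

(S or R or Lr) → Lr = 335 kN.
(1) 1.4(218) = 305.2
(2) 0.9(218) - 0.7(224) = 196.2 - 156.8 = 39.4
(3) 1.3(218) + 1.7(151) = 283.4 + 256.7 = 540.1
(4) 1.25(218) + 0.8(224) + 0.7(335) + 0.75(108) = 272.5 + 179.2 + 234.5 + 81.0 = 767.2
(5) 1.3(218) + 1.75(108) + 0.7(151) = 283.4 + 189.0 + 105.7 = 578.1
Maximum is from combination 4.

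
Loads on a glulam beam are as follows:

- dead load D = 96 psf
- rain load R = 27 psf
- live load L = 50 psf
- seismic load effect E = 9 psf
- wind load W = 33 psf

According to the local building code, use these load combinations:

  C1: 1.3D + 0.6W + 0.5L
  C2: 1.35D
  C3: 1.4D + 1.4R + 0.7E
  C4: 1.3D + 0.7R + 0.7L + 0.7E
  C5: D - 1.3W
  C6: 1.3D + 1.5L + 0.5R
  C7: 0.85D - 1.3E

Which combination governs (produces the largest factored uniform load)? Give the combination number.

Combination 6

C1: 1.3(96) + 0.6(33) + 0.5(50) = 124.8 + 19.8 + 25.0 = 169.6
C2: 1.35(96) = 129.6
C3: 1.4(96) + 1.4(27) + 0.7(9) = 134.4 + 37.8 + 6.3 = 178.5
C4: 1.3(96) + 0.7(27) + 0.7(50) + 0.7(9) = 124.8 + 18.9 + 35.0 + 6.3 = 185.0
C5: 1.0(96) - 1.3(33) = 96.0 - 42.9 = 53.1
C6: 1.3(96) + 1.5(50) + 0.5(27) = 124.8 + 75.0 + 13.5 = 213.3
C7: 0.85(96) - 1.3(9) = 81.6 - 11.7 = 69.9
The largest value is 213.3 psf from combination 6.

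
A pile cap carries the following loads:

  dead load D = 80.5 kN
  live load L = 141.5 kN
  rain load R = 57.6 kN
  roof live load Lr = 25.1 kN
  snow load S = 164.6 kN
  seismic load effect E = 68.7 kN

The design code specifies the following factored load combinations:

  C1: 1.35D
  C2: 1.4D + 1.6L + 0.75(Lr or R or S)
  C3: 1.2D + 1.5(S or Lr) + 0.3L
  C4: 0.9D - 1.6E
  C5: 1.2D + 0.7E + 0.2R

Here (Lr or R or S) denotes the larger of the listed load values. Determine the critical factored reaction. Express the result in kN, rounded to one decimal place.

(Lr or R or S) → S = 164.6 kN; (S or Lr) → S = 164.6 kN.
C1: 1.35(80.5) = 108.7
C2: 1.4(80.5) + 1.6(141.5) + 0.75(164.6) = 112.7 + 226.4 + 123.5 = 462.6
C3: 1.2(80.5) + 1.5(164.6) + 0.3(141.5) = 96.6 + 246.9 + 42.5 = 386.0
C4: 0.9(80.5) - 1.6(68.7) = -37.5
C5: 1.2(80.5) + 0.7(68.7) + 0.2(57.6) = 96.6 + 48.1 + 11.5 = 156.2
Maximum is from combination 2.

462.6 kN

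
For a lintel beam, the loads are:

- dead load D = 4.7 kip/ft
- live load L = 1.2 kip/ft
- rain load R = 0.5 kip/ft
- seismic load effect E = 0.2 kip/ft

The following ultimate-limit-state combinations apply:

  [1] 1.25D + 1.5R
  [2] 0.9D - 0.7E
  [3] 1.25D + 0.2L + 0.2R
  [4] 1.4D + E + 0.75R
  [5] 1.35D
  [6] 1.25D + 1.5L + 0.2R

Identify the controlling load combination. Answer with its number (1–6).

Combination 6

[1] 1.25(4.7) + 1.5(0.5) = 5.88 + 0.75 = 6.63
[2] 0.9(4.7) - 0.7(0.2) = 4.23 - 0.14 = 4.09
[3] 1.25(4.7) + 0.2(1.2) + 0.2(0.5) = 5.88 + 0.24 + 0.10 = 6.22
[4] 1.4(4.7) + 1.0(0.2) + 0.75(0.5) = 6.58 + 0.20 + 0.38 = 7.16
[5] 1.35(4.7) = 6.35
[6] 1.25(4.7) + 1.5(1.2) + 0.2(0.5) = 5.88 + 1.80 + 0.10 = 7.78
The largest value is 7.78 kip/ft from combination 6.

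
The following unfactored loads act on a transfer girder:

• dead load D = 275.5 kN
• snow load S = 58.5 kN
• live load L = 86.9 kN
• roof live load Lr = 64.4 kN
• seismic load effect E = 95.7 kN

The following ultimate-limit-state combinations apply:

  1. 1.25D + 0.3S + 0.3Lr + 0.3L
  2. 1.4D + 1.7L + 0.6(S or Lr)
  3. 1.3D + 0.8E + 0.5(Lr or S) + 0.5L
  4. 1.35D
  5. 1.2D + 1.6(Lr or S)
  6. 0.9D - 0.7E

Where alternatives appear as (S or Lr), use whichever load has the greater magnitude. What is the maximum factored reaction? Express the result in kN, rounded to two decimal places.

572.07 kN

(S or Lr) → Lr = 64.4 kN; (Lr or S) → Lr = 64.4 kN.
1. 1.25(275.5) + 0.3(58.5) + 0.3(64.4) + 0.3(86.9) = 344.38 + 17.55 + 19.32 + 26.07 = 407.32
2. 1.4(275.5) + 1.7(86.9) + 0.6(64.4) = 385.70 + 147.73 + 38.64 = 572.07
3. 1.3(275.5) + 0.8(95.7) + 0.5(64.4) + 0.5(86.9) = 358.15 + 76.56 + 32.20 + 43.45 = 510.36
4. 1.35(275.5) = 371.93
5. 1.2(275.5) + 1.6(64.4) = 330.60 + 103.04 = 433.64
6. 0.9(275.5) - 0.7(95.7) = 247.95 - 66.99 = 180.96
Maximum is from combination 2.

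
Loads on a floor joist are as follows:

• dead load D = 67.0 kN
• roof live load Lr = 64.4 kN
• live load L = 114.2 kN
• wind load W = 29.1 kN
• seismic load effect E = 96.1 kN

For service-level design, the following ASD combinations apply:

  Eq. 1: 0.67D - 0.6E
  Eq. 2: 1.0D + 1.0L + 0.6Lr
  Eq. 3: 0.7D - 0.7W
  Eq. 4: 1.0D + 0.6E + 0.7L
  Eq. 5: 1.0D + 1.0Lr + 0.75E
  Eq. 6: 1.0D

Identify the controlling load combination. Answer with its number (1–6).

Combination 2

Eq. 1: 0.67(67.0) - 0.6(96.1) = 44.89 - 57.66 = -12.77
Eq. 2: 1.0(67.0) + 1.0(114.2) + 0.6(64.4) = 67.00 + 114.20 + 38.64 = 219.84
Eq. 3: 0.7(67.0) - 0.7(29.1) = 46.90 - 20.37 = 26.53
Eq. 4: 1.0(67.0) + 0.6(96.1) + 0.7(114.2) = 67.00 + 57.66 + 79.94 = 204.60
Eq. 5: 1.0(67.0) + 1.0(64.4) + 0.75(96.1) = 67.00 + 64.40 + 72.08 = 203.48
Eq. 6: 1.0(67.0) = 67.00
The largest value is 219.84 kN from combination 2.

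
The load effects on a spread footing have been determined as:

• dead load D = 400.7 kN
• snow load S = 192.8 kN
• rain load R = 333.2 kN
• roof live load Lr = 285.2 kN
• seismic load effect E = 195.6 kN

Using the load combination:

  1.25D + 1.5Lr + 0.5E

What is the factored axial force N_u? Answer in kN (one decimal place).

1026.5 kN

1.25(400.7) + 1.5(285.2) + 0.5(195.6) = 500.9 + 427.8 + 97.8 = 1026.5
N_u = 1026.5 kN.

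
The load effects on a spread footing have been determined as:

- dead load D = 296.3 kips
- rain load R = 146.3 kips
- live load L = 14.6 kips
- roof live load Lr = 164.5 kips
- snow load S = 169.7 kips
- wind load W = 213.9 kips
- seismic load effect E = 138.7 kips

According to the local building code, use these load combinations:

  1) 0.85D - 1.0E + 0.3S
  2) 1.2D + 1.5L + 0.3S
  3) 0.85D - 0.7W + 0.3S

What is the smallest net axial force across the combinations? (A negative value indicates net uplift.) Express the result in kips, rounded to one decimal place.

1) 0.85(296.3) - 1.0(138.7) + 0.3(169.7) = 164.1
2) 1.2(296.3) + 1.5(14.6) + 0.3(169.7) = 428.4
3) 0.85(296.3) - 0.7(213.9) + 0.3(169.7) = 153.0
Combination 3 gives the minimum: 153.0 kips.

153.0 kips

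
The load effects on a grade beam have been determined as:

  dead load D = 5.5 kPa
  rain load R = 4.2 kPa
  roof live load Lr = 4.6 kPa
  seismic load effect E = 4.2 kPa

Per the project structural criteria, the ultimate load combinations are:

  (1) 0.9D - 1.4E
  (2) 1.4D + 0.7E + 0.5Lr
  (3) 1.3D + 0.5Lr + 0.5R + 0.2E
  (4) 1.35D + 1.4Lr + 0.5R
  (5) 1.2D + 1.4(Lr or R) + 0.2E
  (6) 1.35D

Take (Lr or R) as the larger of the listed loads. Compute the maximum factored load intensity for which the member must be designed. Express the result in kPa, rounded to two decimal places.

15.97 kPa

(Lr or R) → Lr = 4.6 kPa.
(1) 0.9(5.5) - 1.4(4.2) = -0.93
(2) 1.4(5.5) + 0.7(4.2) + 0.5(4.6) = 12.94
(3) 1.3(5.5) + 0.5(4.6) + 0.5(4.2) + 0.2(4.2) = 12.39
(4) 1.35(5.5) + 1.4(4.6) + 0.5(4.2) = 15.97
(5) 1.2(5.5) + 1.4(4.6) + 0.2(4.2) = 13.88
(6) 1.35(5.5) = 7.43
Maximum is from combination 4.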